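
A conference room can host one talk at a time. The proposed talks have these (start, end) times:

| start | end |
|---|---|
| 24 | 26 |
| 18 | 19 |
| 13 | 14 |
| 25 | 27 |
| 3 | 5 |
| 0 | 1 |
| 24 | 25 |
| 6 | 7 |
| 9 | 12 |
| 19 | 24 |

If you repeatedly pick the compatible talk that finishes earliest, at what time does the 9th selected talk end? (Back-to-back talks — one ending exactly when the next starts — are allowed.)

27

By end time: (0,1), (3,5), (6,7), (9,12), (13,14), (18,19), (19,24), (24,25), (24,26), (25,27).
Pick (0,1); next start ≥ 1 → (3,5); next start ≥ 5 → (6,7); next start ≥ 7 → (9,12); next start ≥ 12 → (13,14); next start ≥ 14 → (18,19); next start ≥ 19 → (19,24); next start ≥ 24 → (24,25); next start ≥ 25 → (25,27).
Selected: (0,1) (3,5) (6,7) (9,12) (13,14) (18,19) (19,24) (24,25) (25,27)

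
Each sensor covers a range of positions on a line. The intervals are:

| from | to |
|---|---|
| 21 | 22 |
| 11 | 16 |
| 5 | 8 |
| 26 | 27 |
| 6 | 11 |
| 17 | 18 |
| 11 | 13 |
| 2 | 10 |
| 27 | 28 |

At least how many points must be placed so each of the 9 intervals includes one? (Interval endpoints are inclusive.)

5

Process intervals by earliest right end; each time one isn't hit yet, stab at its right endpoint.
Sorted: [5,8] [2,10] [6,11] [11,13] [11,16] [17,18] [21,22] [26,27] [27,28]
{[5,8],[2,10],[6,11]} hit by 8; {[11,13],[11,16]} hit by 13; {[17,18]} hit by 18; {[21,22]} hit by 22; {[26,27],[27,28]} hit by 27.
Points: 8, 13, 18, 22, 27 (5 total).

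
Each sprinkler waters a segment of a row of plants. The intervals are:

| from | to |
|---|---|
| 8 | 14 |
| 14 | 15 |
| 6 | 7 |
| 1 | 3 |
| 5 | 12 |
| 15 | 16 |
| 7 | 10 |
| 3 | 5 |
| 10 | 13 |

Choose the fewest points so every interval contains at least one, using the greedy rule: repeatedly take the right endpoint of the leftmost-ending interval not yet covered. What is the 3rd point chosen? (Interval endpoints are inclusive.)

Process intervals by earliest right end; each time one isn't hit yet, stab at its right endpoint.
By right end: [1,3]  [3,5]  [6,7]  [7,10]  [5,12]  [10,13]  [8,14]  [14,15]  [15,16]
[1,3] uncovered → point at 3; [6,7] uncovered → point at 7; [10,13] uncovered → point at 13; [14,15] uncovered → point at 15.
Points: 3, 7, 13, 15 (4 total).

13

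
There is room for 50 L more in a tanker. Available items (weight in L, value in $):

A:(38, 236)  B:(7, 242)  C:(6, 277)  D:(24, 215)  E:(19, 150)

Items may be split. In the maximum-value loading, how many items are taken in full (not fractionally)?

3

Sort by value per unit weight and fill in that order.
Order: C (277/6=46.17) > B (242/7=34.57) > D (215/24=8.96) > E (150/19=7.89) > A (236/38=6.21)
Fill: take C (6 @ 277) → take B (7 @ 242) → take D (24 @ 215) → take 13/19 of E → 102.63; 50/50 used.
3 item(s) taken whole; one partial (take 13/19 of E).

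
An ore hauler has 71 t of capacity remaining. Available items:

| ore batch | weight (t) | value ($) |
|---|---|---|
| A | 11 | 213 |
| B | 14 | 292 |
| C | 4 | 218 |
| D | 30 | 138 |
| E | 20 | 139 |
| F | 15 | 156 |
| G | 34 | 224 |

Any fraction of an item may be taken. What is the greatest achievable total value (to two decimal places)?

Ratios (sorted): C 54.50, B 20.86, A 19.36, F 10.40, E 6.95, G 6.59, D 4.60
take C (4 @ 218); take B (14 @ 292); take A (11 @ 213); take F (15 @ 156); take E (20 @ 139); take 7/34 of G → 46.12. Capacity used 71/71.
Total value = 1064.12

1064.12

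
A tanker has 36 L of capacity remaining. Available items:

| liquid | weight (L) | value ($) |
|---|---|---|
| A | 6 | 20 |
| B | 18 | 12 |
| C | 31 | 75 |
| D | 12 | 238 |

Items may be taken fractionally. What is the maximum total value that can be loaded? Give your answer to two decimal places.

Sort by value per unit weight and fill in that order.
Order: D (238/12=19.83) > A (20/6=3.33) > C (75/31=2.42) > B (12/18=0.67)
Fill: take D (12 @ 238) → take A (6 @ 20) → take 18/31 of C → 43.55; 36/36 used.
Total value = 301.55

301.55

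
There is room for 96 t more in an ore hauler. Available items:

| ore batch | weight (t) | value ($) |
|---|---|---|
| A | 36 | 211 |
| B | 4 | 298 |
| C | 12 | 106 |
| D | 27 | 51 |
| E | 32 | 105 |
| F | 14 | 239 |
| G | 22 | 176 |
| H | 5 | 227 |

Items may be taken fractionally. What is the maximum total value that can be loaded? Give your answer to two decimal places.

Sort by value per unit weight and fill in that order.
Ratios (sorted): B 74.50, H 45.40, F 17.07, C 8.83, G 8.00, A 5.86, E 3.28, D 1.89
take B (4 @ 298); take H (5 @ 227); take F (14 @ 239); take C (12 @ 106); take G (22 @ 176); take A (36 @ 211); take 3/32 of E → 9.84. Capacity used 96/96.
Total value = 1266.84

1266.84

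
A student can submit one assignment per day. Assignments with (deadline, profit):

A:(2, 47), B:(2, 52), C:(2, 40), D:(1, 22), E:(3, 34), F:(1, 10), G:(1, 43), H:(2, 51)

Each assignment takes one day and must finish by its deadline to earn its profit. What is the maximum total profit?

137

Sort by profit descending; place each in the latest free slot ≤ its deadline.
Profit order: B=52 H=51 A=47 G=43 C=40 E=34 D=22 F=10
Assign: B→slot 2, H→slot 1, A skipped, G skipped, C skipped, E→slot 3, D skipped, F skipped.
Slots: [1:H] [2:B] [3:E]
Profit = 51 + 52 + 34 = 137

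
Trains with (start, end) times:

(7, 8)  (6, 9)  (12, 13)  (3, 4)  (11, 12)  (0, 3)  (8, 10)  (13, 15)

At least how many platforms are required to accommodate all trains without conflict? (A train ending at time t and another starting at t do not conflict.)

starts: [0, 3, 6, 7, 8, 11, 12, 13]
ends:   [3, 4, 8, 9, 10, 12, 13, 15]
s0→1 e3→0 s3→1 e4→0 s6→1 s7→2  — peak 2.

2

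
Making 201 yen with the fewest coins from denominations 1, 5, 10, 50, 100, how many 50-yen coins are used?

Use the largest denomination that fits, subtract, and repeat.
201 − 2×100→1 − 1×1→0
Count of 50: 0

0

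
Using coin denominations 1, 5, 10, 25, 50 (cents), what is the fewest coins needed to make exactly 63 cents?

Greedy: take as many of the largest coin as possible, then repeat with the remainder.
63 − 1×50→13 − 1×10→3 − 3×1→0
Total coins = 1 + 1 + 3 = 5

5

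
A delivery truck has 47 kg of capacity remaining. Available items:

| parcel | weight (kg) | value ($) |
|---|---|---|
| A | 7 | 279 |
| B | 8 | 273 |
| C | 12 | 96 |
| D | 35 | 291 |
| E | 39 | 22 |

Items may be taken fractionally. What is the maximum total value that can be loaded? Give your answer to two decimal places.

Ratios (sorted): A 39.86, B 34.12, D 8.31, C 8.00, E 0.56
take A (7 @ 279); take B (8 @ 273); take 32/35 of D → 266.06. Capacity used 47/47.
Total value = 818.06

818.06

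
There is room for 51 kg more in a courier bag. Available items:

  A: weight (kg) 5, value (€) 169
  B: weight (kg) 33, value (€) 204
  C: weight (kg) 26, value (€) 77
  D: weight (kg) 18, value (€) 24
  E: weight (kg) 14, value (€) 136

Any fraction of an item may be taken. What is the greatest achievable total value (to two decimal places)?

Order: A (169/5=33.80) > E (136/14=9.71) > B (204/33=6.18) > C (77/26=2.96) > D (24/18=1.33)
Fill: take A (5 @ 169) → take E (14 @ 136) → take 32/33 of B → 197.82; 51/51 used.
Total value = 502.82

502.82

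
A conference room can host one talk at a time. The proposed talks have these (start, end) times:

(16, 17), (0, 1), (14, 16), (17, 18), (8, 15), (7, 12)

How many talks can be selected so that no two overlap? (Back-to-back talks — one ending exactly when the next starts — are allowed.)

By end time: (0,1), (7,12), (8,15), (14,16), (16,17), (17,18).
Pick (0,1); next start ≥ 1 → (7,12); next start ≥ 12 → (14,16); next start ≥ 16 → (16,17); next start ≥ 17 → (17,18).
Selected 5 talks.

5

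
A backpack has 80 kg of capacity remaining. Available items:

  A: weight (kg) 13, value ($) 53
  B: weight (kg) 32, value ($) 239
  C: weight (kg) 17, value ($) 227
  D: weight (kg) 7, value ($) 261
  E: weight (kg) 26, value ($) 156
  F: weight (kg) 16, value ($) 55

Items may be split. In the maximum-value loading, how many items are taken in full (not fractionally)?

3

Order: D (261/7=37.29) > C (227/17=13.35) > B (239/32=7.47) > E (156/26=6.00) > A (53/13=4.08) > F (55/16=3.44)
Fill: take D (7 @ 261) → take C (17 @ 227) → take B (32 @ 239) → take 24/26 of E → 144.00; 80/80 used.
3 item(s) taken whole; one partial (take 24/26 of E).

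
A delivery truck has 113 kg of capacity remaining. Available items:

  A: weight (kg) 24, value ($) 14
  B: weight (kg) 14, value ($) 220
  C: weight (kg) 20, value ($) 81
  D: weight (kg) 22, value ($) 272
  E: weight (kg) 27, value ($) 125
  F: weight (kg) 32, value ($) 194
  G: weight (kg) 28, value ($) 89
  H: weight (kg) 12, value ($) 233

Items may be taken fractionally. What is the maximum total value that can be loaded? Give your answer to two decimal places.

Greedy by value/weight ratio, highest first.
Order: H (233/12=19.42) > B (220/14=15.71) > D (272/22=12.36) > F (194/32=6.06) > E (125/27=4.63) > C (81/20=4.05) > G (89/28=3.18) > A (14/24=0.58)
Fill: take H (12 @ 233) → take B (14 @ 220) → take D (22 @ 272) → take F (32 @ 194) → take E (27 @ 125) → take 6/20 of C → 24.30; 113/113 used.
Total value = 1068.30

1068.30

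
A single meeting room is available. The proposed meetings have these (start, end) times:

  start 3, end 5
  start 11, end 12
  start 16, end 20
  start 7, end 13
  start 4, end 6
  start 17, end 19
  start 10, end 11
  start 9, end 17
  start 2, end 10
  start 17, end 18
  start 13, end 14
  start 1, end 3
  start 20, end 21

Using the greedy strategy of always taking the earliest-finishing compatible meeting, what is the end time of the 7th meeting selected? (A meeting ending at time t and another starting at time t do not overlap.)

Sort by end time and greedily take each interval whose start is ≥ the last chosen end.
By end time: (1,3), (3,5), (4,6), (2,10), (10,11), (11,12), (7,13), (13,14), (9,17), (17,18), (17,19), (16,20), (20,21).
Pick (1,3); next start ≥ 3 → (3,5); next start ≥ 5 → (10,11); next start ≥ 11 → (11,12); next start ≥ 12 → (13,14); next start ≥ 14 → (17,18); next start ≥ 18 → (20,21).
Selected: (1,3) (3,5) (10,11) (11,12) (13,14) (17,18) (20,21)

21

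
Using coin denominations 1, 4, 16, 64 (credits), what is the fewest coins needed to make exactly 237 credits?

9

Greedy: take as many of the largest coin as possible, then repeat with the remainder.
237 = 3×64 + 2×16 + 3×4 + 1×1
Total coins = 3 + 2 + 3 + 1 = 9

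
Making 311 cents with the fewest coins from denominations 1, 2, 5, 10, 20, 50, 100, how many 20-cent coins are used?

Use the largest denomination that fits, subtract, and repeat.
311 − 3×100→11 − 1×10→1 − 1×1→0
Count of 20: 0

0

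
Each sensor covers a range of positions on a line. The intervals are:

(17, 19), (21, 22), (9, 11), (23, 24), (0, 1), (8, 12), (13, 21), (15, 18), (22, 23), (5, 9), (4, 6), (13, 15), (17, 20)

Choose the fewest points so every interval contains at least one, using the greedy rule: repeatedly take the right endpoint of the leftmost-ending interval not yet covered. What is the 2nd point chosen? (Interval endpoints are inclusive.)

Sorted: [0,1] [4,6] [5,9] [9,11] [8,12] [13,15] [15,18] [17,19] [17,20] [13,21] [21,22] [22,23] [23,24]
{[0,1]} hit by 1; {[4,6],[5,9]} hit by 6; {[9,11],[8,12]} hit by 11; {[13,15],[15,18]} hit by 15; {[17,19],[17,20],[13,21]} hit by 19; {[21,22],[22,23]} hit by 22; {[23,24]} hit by 24.
Points: 1, 6, 11, 15, 19, 22, 24 (7 total).

6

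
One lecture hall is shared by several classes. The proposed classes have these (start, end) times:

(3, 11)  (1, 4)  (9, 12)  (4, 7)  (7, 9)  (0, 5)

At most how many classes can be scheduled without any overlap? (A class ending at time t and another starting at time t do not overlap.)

Sorted by end: (1,4)  (0,5)  (4,7)  (7,9)  (3,11)  (9,12)
take (1,4); skip (0,5); take (4,7); take (7,9); take (9,12).
Selected 4 classes.

4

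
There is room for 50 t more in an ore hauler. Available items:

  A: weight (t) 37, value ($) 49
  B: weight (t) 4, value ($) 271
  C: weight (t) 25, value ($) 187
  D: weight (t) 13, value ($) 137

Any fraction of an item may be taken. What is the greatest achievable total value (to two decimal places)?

605.59

Order: B (271/4=67.75) > D (137/13=10.54) > C (187/25=7.48) > A (49/37=1.32)
Fill: take B (4 @ 271) → take D (13 @ 137) → take C (25 @ 187) → take 8/37 of A → 10.59; 50/50 used.
Total value = 605.59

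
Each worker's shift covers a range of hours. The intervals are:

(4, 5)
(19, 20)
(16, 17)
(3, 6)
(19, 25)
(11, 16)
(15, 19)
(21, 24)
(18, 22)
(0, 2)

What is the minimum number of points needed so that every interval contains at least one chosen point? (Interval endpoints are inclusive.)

Sort by right endpoint; whenever an interval is uncovered, place a point at its right end.
Sorted: [0,2] [4,5] [3,6] [11,16] [16,17] [15,19] [19,20] [18,22] [21,24] [19,25]
{[0,2]} hit by 2; {[4,5],[3,6]} hit by 5; {[11,16],[16,17],[15,19]} hit by 16; {[19,20],[18,22]} hit by 20; {[21,24],[19,25]} hit by 24.
Points: 2, 5, 16, 20, 24 (5 total).

5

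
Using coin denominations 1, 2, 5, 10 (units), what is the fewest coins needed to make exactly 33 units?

5

33 = 3×10 + 1×2 + 1×1
Total coins = 3 + 1 + 1 = 5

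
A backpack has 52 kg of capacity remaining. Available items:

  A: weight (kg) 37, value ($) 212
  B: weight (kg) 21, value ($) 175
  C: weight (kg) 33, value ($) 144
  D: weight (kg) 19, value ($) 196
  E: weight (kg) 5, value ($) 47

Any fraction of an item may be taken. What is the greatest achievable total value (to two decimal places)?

458.11

Order: D (196/19=10.32) > E (47/5=9.40) > B (175/21=8.33) > A (212/37=5.73) > C (144/33=4.36)
Fill: take D (19 @ 196) → take E (5 @ 47) → take B (21 @ 175) → take 7/37 of A → 40.11; 52/52 used.
Total value = 458.11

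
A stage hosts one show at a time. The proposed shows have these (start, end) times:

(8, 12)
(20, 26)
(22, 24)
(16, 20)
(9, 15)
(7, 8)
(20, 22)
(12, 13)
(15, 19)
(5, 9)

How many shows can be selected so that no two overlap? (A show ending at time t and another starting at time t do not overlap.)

6

By end time: (7,8), (5,9), (8,12), (12,13), (9,15), (15,19), (16,20), (20,22), (22,24), (20,26).
Pick (7,8); next start ≥ 8 → (8,12); next start ≥ 12 → (12,13); next start ≥ 13 → (15,19); next start ≥ 19 → (20,22); next start ≥ 22 → (22,24).
Selected 6 shows.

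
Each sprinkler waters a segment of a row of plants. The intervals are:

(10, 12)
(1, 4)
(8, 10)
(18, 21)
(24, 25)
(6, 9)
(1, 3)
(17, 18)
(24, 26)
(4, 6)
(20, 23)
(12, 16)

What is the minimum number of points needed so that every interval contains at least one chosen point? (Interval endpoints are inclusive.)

7

Process intervals by earliest right end; each time one isn't hit yet, stab at its right endpoint.
By right end: [1,3]  [1,4]  [4,6]  [6,9]  [8,10]  [10,12]  [12,16]  [17,18]  [18,21]  [20,23]  [24,25]  [24,26]
[1,3] uncovered → point at 3; [4,6] uncovered → point at 6; [8,10] uncovered → point at 10; [12,16] uncovered → point at 16; [17,18] uncovered → point at 18; [20,23] uncovered → point at 23; [24,25] uncovered → point at 25.
Points: 3, 6, 10, 16, 18, 23, 25 (7 total).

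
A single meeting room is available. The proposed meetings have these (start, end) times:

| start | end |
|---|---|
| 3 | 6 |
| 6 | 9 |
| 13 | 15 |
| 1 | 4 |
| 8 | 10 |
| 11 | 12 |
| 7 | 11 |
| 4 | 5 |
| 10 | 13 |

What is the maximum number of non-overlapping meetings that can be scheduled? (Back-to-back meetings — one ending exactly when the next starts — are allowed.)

5

Greedy by earliest finish: after sorting by end time, pick each interval compatible with the last pick.
Sorted by end: (1,4)  (4,5)  (3,6)  (6,9)  (8,10)  (7,11)  (11,12)  (10,13)  (13,15)
take (1,4); take (4,5); skip (3,6); take (6,9); take (11,12); skip (10,13); take (13,15).
Selected 5 meetings.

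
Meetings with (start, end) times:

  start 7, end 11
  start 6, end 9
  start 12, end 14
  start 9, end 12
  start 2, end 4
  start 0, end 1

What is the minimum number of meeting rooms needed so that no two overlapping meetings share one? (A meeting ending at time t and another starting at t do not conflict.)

The answer is the maximum number of intervals overlapping at any instant.
Events (time:±→running): 0:+→1 1:-→0 2:+→1 4:-→0 6:+→1 7:+→2 … peak 2.

2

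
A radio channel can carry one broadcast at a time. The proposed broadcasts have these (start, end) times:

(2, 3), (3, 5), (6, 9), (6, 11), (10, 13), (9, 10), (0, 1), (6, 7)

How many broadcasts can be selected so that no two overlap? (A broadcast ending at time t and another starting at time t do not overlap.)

6

By end time: (0,1), (2,3), (3,5), (6,7), (6,9), (9,10), (6,11), (10,13).
Pick (0,1); next start ≥ 1 → (2,3); next start ≥ 3 → (3,5); next start ≥ 5 → (6,7); next start ≥ 7 → (9,10); next start ≥ 10 → (10,13).
Selected 6 broadcasts.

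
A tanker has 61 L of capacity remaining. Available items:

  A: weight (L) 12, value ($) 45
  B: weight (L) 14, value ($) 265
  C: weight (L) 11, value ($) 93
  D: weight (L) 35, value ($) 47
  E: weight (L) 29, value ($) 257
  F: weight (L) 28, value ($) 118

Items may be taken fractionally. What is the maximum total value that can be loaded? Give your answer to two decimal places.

644.50

Sort by value per unit weight and fill in that order.
Ratios (sorted): B 18.93, E 8.86, C 8.45, F 4.21, A 3.75, D 1.34
take B (14 @ 265); take E (29 @ 257); take C (11 @ 93); take 7/28 of F → 29.50. Capacity used 61/61.
Total value = 644.50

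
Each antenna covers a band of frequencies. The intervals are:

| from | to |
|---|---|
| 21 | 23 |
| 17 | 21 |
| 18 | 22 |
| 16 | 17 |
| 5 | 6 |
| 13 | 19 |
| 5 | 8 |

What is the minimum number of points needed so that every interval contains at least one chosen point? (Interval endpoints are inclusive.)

3

Sorted: [5,6] [5,8] [16,17] [13,19] [17,21] [18,22] [21,23]
{[5,6],[5,8]} hit by 6; {[16,17],[13,19],[17,21]} hit by 17; {[18,22],[21,23]} hit by 22.
Points: 6, 17, 22 (3 total).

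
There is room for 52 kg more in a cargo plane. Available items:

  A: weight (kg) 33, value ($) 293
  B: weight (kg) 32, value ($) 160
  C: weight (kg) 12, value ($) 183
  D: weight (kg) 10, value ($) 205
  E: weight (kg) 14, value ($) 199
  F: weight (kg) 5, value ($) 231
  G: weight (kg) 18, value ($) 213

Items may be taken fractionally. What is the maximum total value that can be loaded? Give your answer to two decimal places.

948.17

Greedy by value/weight ratio, highest first.
Ratios (sorted): F 46.20, D 20.50, C 15.25, E 14.21, G 11.83, A 8.88, B 5.00
take F (5 @ 231); take D (10 @ 205); take C (12 @ 183); take E (14 @ 199); take 11/18 of G → 130.17. Capacity used 52/52.
Total value = 948.17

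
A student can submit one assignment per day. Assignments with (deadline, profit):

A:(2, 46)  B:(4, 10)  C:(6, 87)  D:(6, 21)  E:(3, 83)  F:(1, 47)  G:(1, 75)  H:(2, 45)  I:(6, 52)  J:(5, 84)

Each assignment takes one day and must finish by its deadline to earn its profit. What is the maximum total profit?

Take jobs in profit order; each goes to the latest open slot no later than its deadline.
By profit: C(d6,87), J(d5,84), E(d3,83), G(d1,75), I(d6,52), F(d1,47), A(d2,46), H(d2,45), D(d6,21), B(d4,10)
C→slot 6; J→slot 5; E→slot 3; G→slot 1; I→slot 4; F skipped; A→slot 2; H skipped; D skipped; B skipped.
Profit = 75 + 46 + 83 + 52 + 84 + 87 = 427

427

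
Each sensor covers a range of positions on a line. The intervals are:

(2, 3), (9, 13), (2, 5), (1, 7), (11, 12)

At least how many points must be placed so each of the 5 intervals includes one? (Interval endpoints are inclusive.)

2

By right end: [2,3]  [2,5]  [1,7]  [11,12]  [9,13]
[2,3] uncovered → point at 3; [11,12] uncovered → point at 12.
Points: 3, 12 (2 total).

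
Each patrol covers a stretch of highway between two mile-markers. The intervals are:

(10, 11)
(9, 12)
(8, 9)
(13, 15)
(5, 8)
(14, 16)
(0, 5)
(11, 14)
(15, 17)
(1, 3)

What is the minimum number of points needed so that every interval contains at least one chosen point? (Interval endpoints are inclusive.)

4

Process intervals by earliest right end; each time one isn't hit yet, stab at its right endpoint.
Sorted: [1,3] [0,5] [5,8] [8,9] [10,11] [9,12] [11,14] [13,15] [14,16] [15,17]
{[1,3],[0,5]} hit by 3; {[5,8],[8,9]} hit by 8; {[10,11],[9,12],[11,14]} hit by 11; {[13,15],[14,16],[15,17]} hit by 15.
Points: 3, 8, 11, 15 (4 total).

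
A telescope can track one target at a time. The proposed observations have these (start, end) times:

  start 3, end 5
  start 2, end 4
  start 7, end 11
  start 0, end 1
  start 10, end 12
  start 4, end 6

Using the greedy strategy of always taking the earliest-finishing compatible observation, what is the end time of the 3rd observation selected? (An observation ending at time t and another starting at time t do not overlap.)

6

Sorted by end: (0,1)  (2,4)  (3,5)  (4,6)  (7,11)  (10,12)
take (0,1); take (2,4); take (4,6); take (7,11).
Selected: (0,1) (2,4) (4,6) (7,11)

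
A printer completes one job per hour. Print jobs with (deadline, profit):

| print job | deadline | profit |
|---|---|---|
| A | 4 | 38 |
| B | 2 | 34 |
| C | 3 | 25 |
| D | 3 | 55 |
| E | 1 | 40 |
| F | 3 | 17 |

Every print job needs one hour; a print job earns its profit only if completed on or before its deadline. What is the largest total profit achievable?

Profit order: D=55 E=40 A=38 B=34 C=25 F=17
Assign: D→slot 3, E→slot 1, A→slot 4, B→slot 2, C skipped, F skipped.
Slots: [1:E] [2:B] [3:D] [4:A]
Profit = 40 + 34 + 55 + 38 = 167

167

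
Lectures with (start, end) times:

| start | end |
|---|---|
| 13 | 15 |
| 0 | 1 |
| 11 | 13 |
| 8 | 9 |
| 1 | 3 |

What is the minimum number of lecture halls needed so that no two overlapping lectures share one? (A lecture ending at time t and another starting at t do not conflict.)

Count concurrent intervals with a sweep; the peak is the room count.
starts: [0, 1, 8, 11, 13]
ends:   [1, 3, 9, 13, 15]
s0→1  — peak 1.

1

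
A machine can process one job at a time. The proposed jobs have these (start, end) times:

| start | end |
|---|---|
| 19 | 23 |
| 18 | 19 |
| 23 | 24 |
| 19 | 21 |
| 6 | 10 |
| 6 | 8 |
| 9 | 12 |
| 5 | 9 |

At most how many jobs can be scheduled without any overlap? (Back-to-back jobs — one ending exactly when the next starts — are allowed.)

5

Order by finish time; keep every interval that doesn't clash with the previous kept one.
Sorted by end: (6,8)  (5,9)  (6,10)  (9,12)  (18,19)  (19,21)  (19,23)  (23,24)
take (6,8); skip (5,9); take (9,12); take (18,19); take (19,21); take (23,24).
Selected 5 jobs.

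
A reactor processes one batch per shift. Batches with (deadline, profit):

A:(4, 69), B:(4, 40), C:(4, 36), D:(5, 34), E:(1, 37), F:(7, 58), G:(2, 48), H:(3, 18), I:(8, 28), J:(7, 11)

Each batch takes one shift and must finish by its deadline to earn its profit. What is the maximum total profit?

Profit order: A=69 F=58 G=48 B=40 E=37 C=36 D=34 I=28 H=18 J=11
Assign: A→slot 4, F→slot 7, G→slot 2, B→slot 3, E→slot 1, C skipped, D→slot 5, I→slot 8, H skipped, J→slot 6.
Slots: [1:E] [2:G] [3:B] [4:A] [5:D] [6:J] [7:F] [8:I]
Profit = 37 + 48 + 40 + 69 + 34 + 11 + 58 + 28 = 325

325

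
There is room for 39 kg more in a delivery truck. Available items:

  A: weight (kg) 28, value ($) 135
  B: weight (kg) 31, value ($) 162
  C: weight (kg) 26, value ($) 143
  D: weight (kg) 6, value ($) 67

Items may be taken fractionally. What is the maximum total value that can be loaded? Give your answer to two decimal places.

Greedy by value/weight ratio, highest first.
Ratios (sorted): D 11.17, C 5.50, B 5.23, A 4.82
take D (6 @ 67); take C (26 @ 143); take 7/31 of B → 36.58. Capacity used 39/39.
Total value = 246.58

246.58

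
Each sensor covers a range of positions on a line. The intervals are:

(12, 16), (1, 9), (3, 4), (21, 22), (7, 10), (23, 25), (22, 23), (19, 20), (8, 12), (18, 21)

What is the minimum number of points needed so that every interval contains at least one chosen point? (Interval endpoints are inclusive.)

Sorted: [3,4] [1,9] [7,10] [8,12] [12,16] [19,20] [18,21] [21,22] [22,23] [23,25]
{[3,4],[1,9]} hit by 4; {[7,10],[8,12]} hit by 10; {[12,16]} hit by 16; {[19,20],[18,21]} hit by 20; {[21,22],[22,23]} hit by 22; {[23,25]} hit by 25.
Points: 4, 10, 16, 20, 22, 25 (6 total).

6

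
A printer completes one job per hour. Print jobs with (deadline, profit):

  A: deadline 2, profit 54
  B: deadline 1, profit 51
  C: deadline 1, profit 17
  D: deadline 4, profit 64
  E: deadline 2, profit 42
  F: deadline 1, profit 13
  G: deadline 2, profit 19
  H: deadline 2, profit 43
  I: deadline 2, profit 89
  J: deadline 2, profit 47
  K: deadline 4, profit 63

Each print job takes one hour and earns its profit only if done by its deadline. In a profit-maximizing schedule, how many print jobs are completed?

By profit: I(d2,89), D(d4,64), K(d4,63), A(d2,54), B(d1,51), J(d2,47), H(d2,43), E(d2,42), G(d2,19), C(d1,17), F(d1,13)
I→slot 2; D→slot 4; K→slot 3; A→slot 1; B skipped; J skipped; H skipped; E skipped; G skipped; C skipped; F skipped.
4 of 11 scheduled.

4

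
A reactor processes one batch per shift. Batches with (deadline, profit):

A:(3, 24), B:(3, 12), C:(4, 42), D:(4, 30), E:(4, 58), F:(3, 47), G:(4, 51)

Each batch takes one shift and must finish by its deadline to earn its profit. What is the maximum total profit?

Take jobs in profit order; each goes to the latest open slot no later than its deadline.
By profit: E(d4,58), G(d4,51), F(d3,47), C(d4,42), D(d4,30), A(d3,24), B(d3,12)
E→slot 4; G→slot 3; F→slot 2; C→slot 1; D skipped; A skipped; B skipped.
Profit = 42 + 47 + 51 + 58 = 198

198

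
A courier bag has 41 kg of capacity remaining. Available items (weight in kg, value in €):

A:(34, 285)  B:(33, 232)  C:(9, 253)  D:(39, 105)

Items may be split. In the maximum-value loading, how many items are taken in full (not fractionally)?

1

Greedy by value/weight ratio, highest first.
Order: C (253/9=28.11) > A (285/34=8.38) > B (232/33=7.03) > D (105/39=2.69)
Fill: take C (9 @ 253) → take 32/34 of A → 268.24; 41/41 used.
1 item(s) taken whole; one partial (take 32/34 of A).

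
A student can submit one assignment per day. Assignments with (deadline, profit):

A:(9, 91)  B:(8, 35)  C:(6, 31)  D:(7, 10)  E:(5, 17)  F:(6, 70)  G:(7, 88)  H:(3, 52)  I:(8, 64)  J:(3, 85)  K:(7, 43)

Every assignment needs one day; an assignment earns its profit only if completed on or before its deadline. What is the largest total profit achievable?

By profit: A(d9,91), G(d7,88), J(d3,85), F(d6,70), I(d8,64), H(d3,52), K(d7,43), B(d8,35), C(d6,31), E(d5,17), D(d7,10)
A→slot 9; G→slot 7; J→slot 3; F→slot 6; I→slot 8; H→slot 2; K→slot 5; B→slot 4; C→slot 1; E skipped; D skipped.
Profit = 31 + 52 + 85 + 35 + 43 + 70 + 88 + 64 + 91 = 559

559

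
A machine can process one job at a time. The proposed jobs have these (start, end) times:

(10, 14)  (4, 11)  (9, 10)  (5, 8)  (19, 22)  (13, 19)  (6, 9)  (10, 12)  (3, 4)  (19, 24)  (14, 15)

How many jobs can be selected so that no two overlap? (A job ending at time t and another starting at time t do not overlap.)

6

Sort by end time and greedily take each interval whose start is ≥ the last chosen end.
Sorted by end: (3,4)  (5,8)  (6,9)  (9,10)  (4,11)  (10,12)  (10,14)  (14,15)  (13,19)  (19,22)  (19,24)
take (3,4); take (5,8); skip (6,9); take (9,10); take (10,12); skip (10,14); take (14,15); take (19,22).
Selected 6 jobs.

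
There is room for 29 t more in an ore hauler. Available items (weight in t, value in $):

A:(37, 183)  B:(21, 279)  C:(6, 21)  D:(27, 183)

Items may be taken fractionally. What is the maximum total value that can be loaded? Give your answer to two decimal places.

333.22

Order: B (279/21=13.29) > D (183/27=6.78) > A (183/37=4.95) > C (21/6=3.50)
Fill: take B (21 @ 279) → take 8/27 of D → 54.22; 29/29 used.
Total value = 333.22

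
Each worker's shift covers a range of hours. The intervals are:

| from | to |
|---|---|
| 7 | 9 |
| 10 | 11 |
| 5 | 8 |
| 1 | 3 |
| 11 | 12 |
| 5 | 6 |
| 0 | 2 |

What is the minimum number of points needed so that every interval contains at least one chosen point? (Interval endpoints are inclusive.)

Process intervals by earliest right end; each time one isn't hit yet, stab at its right endpoint.
Sorted: [0,2] [1,3] [5,6] [5,8] [7,9] [10,11] [11,12]
{[0,2],[1,3]} hit by 2; {[5,6],[5,8]} hit by 6; {[7,9]} hit by 9; {[10,11],[11,12]} hit by 11.
Points: 2, 6, 9, 11 (4 total).

4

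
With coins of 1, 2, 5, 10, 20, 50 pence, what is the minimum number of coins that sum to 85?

4

85 − 1×50→35 − 1×20→15 − 1×10→5 − 1×5→0
Total coins = 1 + 1 + 1 + 1 = 4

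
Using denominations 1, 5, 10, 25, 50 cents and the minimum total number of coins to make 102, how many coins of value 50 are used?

Use the largest denomination that fits, subtract, and repeat.
102 = 2×50 + 2×1
Count of 50: 2

2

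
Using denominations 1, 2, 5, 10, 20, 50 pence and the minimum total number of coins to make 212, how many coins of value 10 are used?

212 − 4×50→12 − 1×10→2 − 1×2→0
Count of 10: 1

1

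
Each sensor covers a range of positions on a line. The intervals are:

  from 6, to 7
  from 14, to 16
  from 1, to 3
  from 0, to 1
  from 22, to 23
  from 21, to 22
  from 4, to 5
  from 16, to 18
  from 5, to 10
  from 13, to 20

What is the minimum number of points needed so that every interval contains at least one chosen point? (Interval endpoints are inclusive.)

Sorted: [0,1] [1,3] [4,5] [6,7] [5,10] [14,16] [16,18] [13,20] [21,22] [22,23]
{[0,1],[1,3]} hit by 1; {[4,5]} hit by 5; {[6,7],[5,10]} hit by 7; {[14,16],[16,18],[13,20]} hit by 16; {[21,22],[22,23]} hit by 22.
Points: 1, 5, 7, 16, 22 (5 total).

5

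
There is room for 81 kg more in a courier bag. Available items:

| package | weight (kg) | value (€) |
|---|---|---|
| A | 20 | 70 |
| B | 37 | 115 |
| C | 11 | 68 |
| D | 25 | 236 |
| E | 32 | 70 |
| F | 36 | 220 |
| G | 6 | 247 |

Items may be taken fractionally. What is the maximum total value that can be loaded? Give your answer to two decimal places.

Sort by value per unit weight and fill in that order.
Ratios (sorted): G 41.17, D 9.44, C 6.18, F 6.11, A 3.50, B 3.11, E 2.19
take G (6 @ 247); take D (25 @ 236); take C (11 @ 68); take F (36 @ 220); take 3/20 of A → 10.50. Capacity used 81/81.
Total value = 781.50

781.50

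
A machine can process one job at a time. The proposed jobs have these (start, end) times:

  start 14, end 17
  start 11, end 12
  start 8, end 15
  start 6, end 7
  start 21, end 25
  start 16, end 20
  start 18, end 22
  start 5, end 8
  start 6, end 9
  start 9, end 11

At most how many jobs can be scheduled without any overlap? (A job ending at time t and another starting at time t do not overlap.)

Sorted by end: (6,7)  (5,8)  (6,9)  (9,11)  (11,12)  (8,15)  (14,17)  (16,20)  (18,22)  (21,25)
take (6,7); skip (6,9); take (9,11); take (11,12); take (14,17); take (18,22); skip (21,25).
Selected 5 jobs.

5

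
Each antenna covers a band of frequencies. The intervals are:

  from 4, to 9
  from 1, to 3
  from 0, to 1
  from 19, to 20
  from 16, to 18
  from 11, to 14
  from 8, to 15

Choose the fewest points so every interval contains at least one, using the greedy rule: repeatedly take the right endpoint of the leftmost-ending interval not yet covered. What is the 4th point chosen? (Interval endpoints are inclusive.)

Sort by right endpoint; whenever an interval is uncovered, place a point at its right end.
Sorted: [0,1] [1,3] [4,9] [11,14] [8,15] [16,18] [19,20]
{[0,1],[1,3]} hit by 1; {[4,9]} hit by 9; {[11,14],[8,15]} hit by 14; {[16,18]} hit by 18; {[19,20]} hit by 20.
Points: 1, 9, 14, 18, 20 (5 total).

18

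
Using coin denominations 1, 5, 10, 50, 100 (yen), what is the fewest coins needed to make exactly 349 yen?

Greedy: take as many of the largest coin as possible, then repeat with the remainder.
349 − 3×100→49 − 4×10→9 − 1×5→4 − 4×1→0
Total coins = 3 + 4 + 1 + 4 = 12

12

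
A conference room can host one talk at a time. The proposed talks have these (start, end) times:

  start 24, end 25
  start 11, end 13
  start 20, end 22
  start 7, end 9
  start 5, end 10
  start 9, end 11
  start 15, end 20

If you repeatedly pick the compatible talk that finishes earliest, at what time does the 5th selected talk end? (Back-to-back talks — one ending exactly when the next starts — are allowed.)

22

Greedy by earliest finish: after sorting by end time, pick each interval compatible with the last pick.
Sorted by end: (7,9)  (5,10)  (9,11)  (11,13)  (15,20)  (20,22)  (24,25)
take (7,9); take (9,11); take (11,13); take (15,20); take (20,22); take (24,25).
Selected: (7,9) (9,11) (11,13) (15,20) (20,22) (24,25)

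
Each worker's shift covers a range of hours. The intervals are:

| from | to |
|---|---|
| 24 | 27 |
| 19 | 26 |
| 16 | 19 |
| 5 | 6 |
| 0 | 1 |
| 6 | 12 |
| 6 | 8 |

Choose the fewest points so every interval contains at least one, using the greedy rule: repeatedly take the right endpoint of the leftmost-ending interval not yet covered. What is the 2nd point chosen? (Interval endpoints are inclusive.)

Process intervals by earliest right end; each time one isn't hit yet, stab at its right endpoint.
Sorted: [0,1] [5,6] [6,8] [6,12] [16,19] [19,26] [24,27]
{[0,1]} hit by 1; {[5,6],[6,8],[6,12]} hit by 6; {[16,19],[19,26]} hit by 19; {[24,27]} hit by 27.
Points: 1, 6, 19, 27 (4 total).

6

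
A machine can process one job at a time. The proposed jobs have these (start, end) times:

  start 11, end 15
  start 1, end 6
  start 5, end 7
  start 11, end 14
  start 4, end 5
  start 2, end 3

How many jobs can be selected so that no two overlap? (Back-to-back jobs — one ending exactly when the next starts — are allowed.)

Greedy by earliest finish: after sorting by end time, pick each interval compatible with the last pick.
Sorted by end: (2,3)  (4,5)  (1,6)  (5,7)  (11,14)  (11,15)
take (2,3); take (4,5); take (5,7); take (11,14); skip (11,15).
Selected 4 jobs.

4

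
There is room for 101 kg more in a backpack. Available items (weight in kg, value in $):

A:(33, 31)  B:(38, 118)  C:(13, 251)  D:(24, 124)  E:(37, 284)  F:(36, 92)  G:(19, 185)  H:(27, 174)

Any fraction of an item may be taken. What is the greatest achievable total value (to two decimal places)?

Sort by value per unit weight and fill in that order.
Order: C (251/13=19.31) > G (185/19=9.74) > E (284/37=7.68) > H (174/27=6.44) > D (124/24=5.17) > B (118/38=3.11) > F (92/36=2.56) > A (31/33=0.94)
Fill: take C (13 @ 251) → take G (19 @ 185) → take E (37 @ 284) → take H (27 @ 174) → take 5/24 of D → 25.83; 101/101 used.
Total value = 919.83

919.83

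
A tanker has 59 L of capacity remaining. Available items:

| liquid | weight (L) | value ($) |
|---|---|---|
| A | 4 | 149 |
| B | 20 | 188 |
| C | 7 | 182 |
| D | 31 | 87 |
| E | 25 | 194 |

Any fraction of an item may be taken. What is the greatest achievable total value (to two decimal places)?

721.42

Sort by value per unit weight and fill in that order.
Ratios (sorted): A 37.25, C 26.00, B 9.40, E 7.76, D 2.81
take A (4 @ 149); take C (7 @ 182); take B (20 @ 188); take E (25 @ 194); take 3/31 of D → 8.42. Capacity used 59/59.
Total value = 721.42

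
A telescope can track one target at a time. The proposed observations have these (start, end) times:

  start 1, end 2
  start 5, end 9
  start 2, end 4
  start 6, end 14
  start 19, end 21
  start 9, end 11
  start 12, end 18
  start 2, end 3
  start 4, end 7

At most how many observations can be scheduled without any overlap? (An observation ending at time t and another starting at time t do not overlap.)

Order by finish time; keep every interval that doesn't clash with the previous kept one.
Sorted by end: (1,2)  (2,3)  (2,4)  (4,7)  (5,9)  (9,11)  (6,14)  (12,18)  (19,21)
take (1,2); take (2,3); take (4,7); take (9,11); take (12,18); take (19,21).
Selected 6 observations.

6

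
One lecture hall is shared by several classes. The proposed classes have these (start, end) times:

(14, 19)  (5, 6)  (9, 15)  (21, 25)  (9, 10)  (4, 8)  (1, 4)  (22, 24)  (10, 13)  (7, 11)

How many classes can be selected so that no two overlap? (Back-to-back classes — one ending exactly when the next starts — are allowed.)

Greedy by earliest finish: after sorting by end time, pick each interval compatible with the last pick.
Sorted by end: (1,4)  (5,6)  (4,8)  (9,10)  (7,11)  (10,13)  (9,15)  (14,19)  (22,24)  (21,25)
take (1,4); take (5,6); skip (4,8); take (9,10); take (10,13); take (14,19); take (22,24).
Selected 6 classes.

6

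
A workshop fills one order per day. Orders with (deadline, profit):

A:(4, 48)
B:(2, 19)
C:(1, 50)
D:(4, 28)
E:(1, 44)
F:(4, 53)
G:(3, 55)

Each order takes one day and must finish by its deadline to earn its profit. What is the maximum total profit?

By profit: G(d3,55), F(d4,53), C(d1,50), A(d4,48), E(d1,44), D(d4,28), B(d2,19)
G→slot 3; F→slot 4; C→slot 1; A→slot 2; E skipped; D skipped; B skipped.
Profit = 50 + 48 + 55 + 53 = 206

206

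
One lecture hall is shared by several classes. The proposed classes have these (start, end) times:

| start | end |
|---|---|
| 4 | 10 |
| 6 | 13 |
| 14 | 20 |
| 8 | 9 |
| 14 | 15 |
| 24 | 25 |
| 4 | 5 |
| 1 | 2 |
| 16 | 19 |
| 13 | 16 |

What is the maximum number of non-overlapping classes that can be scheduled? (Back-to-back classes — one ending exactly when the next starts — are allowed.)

Sorted by end: (1,2)  (4,5)  (8,9)  (4,10)  (6,13)  (14,15)  (13,16)  (16,19)  (14,20)  (24,25)
take (1,2); take (4,5); take (8,9); take (14,15); skip (13,16); take (16,19); skip (14,20); take (24,25).
Selected 6 classes.

6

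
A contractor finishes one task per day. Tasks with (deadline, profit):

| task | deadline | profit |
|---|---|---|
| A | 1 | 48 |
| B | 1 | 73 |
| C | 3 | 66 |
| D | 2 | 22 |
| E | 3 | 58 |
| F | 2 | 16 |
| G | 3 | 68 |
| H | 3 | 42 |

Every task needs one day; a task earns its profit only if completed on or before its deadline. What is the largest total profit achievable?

207

Sort by profit descending; place each in the latest free slot ≤ its deadline.
By profit: B(d1,73), G(d3,68), C(d3,66), E(d3,58), A(d1,48), H(d3,42), D(d2,22), F(d2,16)
B→slot 1; G→slot 3; C→slot 2; E skipped; A skipped; H skipped; D skipped; F skipped.
Profit = 73 + 66 + 68 = 207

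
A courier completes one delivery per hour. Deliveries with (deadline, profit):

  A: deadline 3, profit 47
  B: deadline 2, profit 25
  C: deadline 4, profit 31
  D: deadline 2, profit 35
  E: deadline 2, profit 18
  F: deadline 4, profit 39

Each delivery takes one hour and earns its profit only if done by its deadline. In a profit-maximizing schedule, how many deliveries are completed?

4

Take jobs in profit order; each goes to the latest open slot no later than its deadline.
Profit order: A=47 F=39 D=35 C=31 B=25 E=18
Assign: A→slot 3, F→slot 4, D→slot 2, C→slot 1, B skipped, E skipped.
Slots: [1:C] [2:D] [3:A] [4:F]
4 of 6 scheduled.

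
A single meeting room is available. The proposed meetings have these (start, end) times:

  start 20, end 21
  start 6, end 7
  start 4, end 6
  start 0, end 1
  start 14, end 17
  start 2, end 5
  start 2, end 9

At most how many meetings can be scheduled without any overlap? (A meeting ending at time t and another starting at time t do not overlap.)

Sort by end time and greedily take each interval whose start is ≥ the last chosen end.
By end time: (0,1), (2,5), (4,6), (6,7), (2,9), (14,17), (20,21).
Pick (0,1); next start ≥ 1 → (2,5); next start ≥ 5 → (6,7); next start ≥ 7 → (14,17); next start ≥ 17 → (20,21).
Selected 5 meetings.

5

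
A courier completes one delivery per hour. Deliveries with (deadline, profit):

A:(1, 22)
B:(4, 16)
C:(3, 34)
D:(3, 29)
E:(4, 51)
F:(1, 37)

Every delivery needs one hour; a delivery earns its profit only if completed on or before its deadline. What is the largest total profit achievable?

151

By profit: E(d4,51), F(d1,37), C(d3,34), D(d3,29), A(d1,22), B(d4,16)
E→slot 4; F→slot 1; C→slot 3; D→slot 2; A skipped; B skipped.
Profit = 37 + 29 + 34 + 51 = 151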